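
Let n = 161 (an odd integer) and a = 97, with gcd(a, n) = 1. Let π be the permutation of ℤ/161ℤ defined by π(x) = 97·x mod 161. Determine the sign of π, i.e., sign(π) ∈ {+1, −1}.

Start at x=29: 29 → 76 → 127 → 83 → 1 → 97 → 71 → … (one orbit).
Cycle lengths of π_97 on ℤ/161ℤ: [22, 22, 22, 22, 22, 22, 22, 2, 2, 2, 1]; 11 cycles in total.
sign(π) = (−1)^{n − #cycles} = (−1)^{161−11} = (−1)^150 = +1.
The Jacobi symbol (97|161) = +1 (Zolotarev) agrees.

+1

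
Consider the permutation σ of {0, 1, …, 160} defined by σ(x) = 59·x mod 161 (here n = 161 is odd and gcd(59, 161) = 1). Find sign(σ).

Orbit of 127 under x↦59x: [127, 87, 142, 6, 32, 117, 141]… (length divides ord_161(59)).
Cycle type of π: 66×2 + 11×2 + 6 + 1; total 6 cycles.
n − c = 161 − 6 = 155; sign = (−1)^155 = -1.

-1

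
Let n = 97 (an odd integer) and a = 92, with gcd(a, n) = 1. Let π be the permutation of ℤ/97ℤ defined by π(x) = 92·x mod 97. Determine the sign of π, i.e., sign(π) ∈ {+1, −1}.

-1

Start at x=15: 15 → 22 → 84 → 65 → 63 → 73 → 23 → … (one orbit).
Cycle lengths of π_92 on ℤ/97ℤ: [96, 1]; 2 cycles in total.
Σ(ℓ_i−1) = 97−2 = 95; sign = (−1)^95 = -1.
(92|97)_J = -1 (Zolotarev's lemma cross-check).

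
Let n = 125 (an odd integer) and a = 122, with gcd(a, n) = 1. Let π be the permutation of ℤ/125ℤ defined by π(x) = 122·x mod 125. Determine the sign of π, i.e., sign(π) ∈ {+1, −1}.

Start at x=46: 46 → 112 → 39 → 8 → 101 → 72 → 34 → … (one orbit).
4 cycles of lengths [100, 20, 4, 1].
n − c = 125 − 4 = 121; sign = (−1)^121 = -1.
Zolotarev: (122|125) = -1, matching the cycle-count sign.

-1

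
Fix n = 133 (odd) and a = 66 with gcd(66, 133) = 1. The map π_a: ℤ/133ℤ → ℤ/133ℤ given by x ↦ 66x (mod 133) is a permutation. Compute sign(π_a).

Start at x=100: 100 → 83 → 25 → 54 → 106 → 80 → 93 → … (one orbit).
Decompose π into cycles: lengths [18, 18, 18, 18, 18, 18, 9, 9, 6, 1] (10 cycles, including the fixed point 0).
With 10 cycles on 133 points, sign = (−1)^{133−10} = -1.
(66|133)_J = -1 (Zolotarev's lemma cross-check).

-1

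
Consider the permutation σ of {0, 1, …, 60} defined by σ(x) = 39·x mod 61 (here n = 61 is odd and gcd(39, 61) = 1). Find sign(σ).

+1

Orbit of 58 under x↦39x: [58, 5, 12, 41, 13, 19, 9]… (length divides ord_61(39)).
3 cycles of lengths [30, 30, 1].
61 − 3 = 58 transpositions; sign(π) = (−1)^58 = +1.
Check: (39/61) = +1 by Zolotarev.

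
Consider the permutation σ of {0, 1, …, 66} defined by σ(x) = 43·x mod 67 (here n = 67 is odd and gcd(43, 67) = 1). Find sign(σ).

Orbit of 66 under x↦43x: [66, 24, 27, 22, 8, 9, 52]… (length divides ord_67(43)).
Cycle type of π: 22×3 + 1; total 4 cycles.
sign(π) = (−1)^{n − #cycles} = (−1)^{67−4} = (−1)^63 = -1.

-1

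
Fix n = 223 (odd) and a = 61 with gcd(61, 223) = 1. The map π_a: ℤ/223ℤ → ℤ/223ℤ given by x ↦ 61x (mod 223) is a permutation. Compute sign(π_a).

-1

Start at x=38: 38 → 88 → 16 → 84 → 218 → 141 → 127 → … (one orbit).
Cycle lengths of π_61 on ℤ/223ℤ: [222, 1]; 2 cycles in total.
With 2 cycles on 223 points, sign = (−1)^{223−2} = -1.
Zolotarev: (61|223) = -1, matching the cycle-count sign.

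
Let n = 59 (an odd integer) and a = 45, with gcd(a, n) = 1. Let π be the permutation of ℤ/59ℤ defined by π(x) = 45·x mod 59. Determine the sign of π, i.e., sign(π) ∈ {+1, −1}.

+1

Trace 21: π^k(21) = [21, 1, 45, 19, 29, 7, 20] for k=0..6.
3 cycles of lengths [29, 29, 1].
sign(π) = (−1)^{n − #cycles} = (−1)^{59−3} = (−1)^56 = +1.
Zolotarev: (45|59) = +1, matching the cycle-count sign.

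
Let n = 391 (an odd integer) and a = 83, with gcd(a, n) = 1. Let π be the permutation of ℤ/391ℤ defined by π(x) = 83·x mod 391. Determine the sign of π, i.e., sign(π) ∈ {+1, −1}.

-1

Trace 242: π^k(242) = [242, 145, 305, 291, 302, 42, 358] for k=0..6.
8 cycles of lengths [88, 88, 88, 88, 22, 8, 8, 1].
With 8 cycles on 391 points, sign = (−1)^{391−8} = -1.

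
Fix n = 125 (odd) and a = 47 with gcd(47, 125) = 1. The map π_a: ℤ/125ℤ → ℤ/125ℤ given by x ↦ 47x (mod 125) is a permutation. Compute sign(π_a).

Trace 53: π^k(53) = [53, 116, 77, 119, 93, 121, 62] for k=0..6.
The orbit structure of x ↦ 47x mod 125: 4 orbits of sizes [100, 20, 4, 1].
sign(π) = (−1)^{n − #cycles} = (−1)^{125−4} = (−1)^121 = -1.

-1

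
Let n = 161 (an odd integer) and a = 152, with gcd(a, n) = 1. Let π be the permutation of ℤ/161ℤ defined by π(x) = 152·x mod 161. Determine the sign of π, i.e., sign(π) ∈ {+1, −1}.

Trace 128: π^k(128) = [128, 136, 64, 68, 32, 34, 16] for k=0..6.
5 cycles of lengths [66, 66, 22, 6, 1].
n − c = 161 − 5 = 156; sign = (−1)^156 = +1.

+1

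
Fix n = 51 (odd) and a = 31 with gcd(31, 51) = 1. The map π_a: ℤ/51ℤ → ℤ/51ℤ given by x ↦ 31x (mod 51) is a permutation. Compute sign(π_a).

-1

Start at x=13: 13 → 46 → 49 → 40 → 16 → 37 → 25 → … (one orbit).
6 cycles of lengths [16, 16, 16, 1, 1, 1].
n − c = 51 − 6 = 45; sign = (−1)^45 = -1.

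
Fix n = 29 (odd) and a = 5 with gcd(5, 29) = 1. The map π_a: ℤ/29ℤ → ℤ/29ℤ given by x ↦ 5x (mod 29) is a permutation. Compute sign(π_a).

+1

Orbit of 28 under x↦5x: [28, 24, 4, 20, 13, 7, 6]… (length divides ord_29(5)).
3 cycles of lengths [14, 14, 1].
Σ(ℓ_i−1) = 29−3 = 26; sign = (−1)^26 = +1.
Via Zolotarev, sign(π_{5}) = (5|29) = +1.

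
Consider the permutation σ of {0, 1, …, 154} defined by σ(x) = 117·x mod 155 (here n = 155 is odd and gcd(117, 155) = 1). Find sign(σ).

+1

Orbit of 153 under x↦117x: [153, 76, 57, 4, 3, 41, 147]… (length divides ord_155(117)).
Decompose π into cycles: lengths [60, 60, 30, 4, 1] (5 cycles, including the fixed point 0).
n − c = 155 − 5 = 150; sign = (−1)^150 = +1.
(117|155)_J = +1 (Zolotarev's lemma cross-check).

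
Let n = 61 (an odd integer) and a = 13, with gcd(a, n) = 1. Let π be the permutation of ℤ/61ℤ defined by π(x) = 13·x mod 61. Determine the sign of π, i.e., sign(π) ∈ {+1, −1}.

Orbit of 1 under x↦13x: [1, 13, 47]… (length divides ord_61(13)).
21 cycles of lengths [3, 3, 3, 3, 3, 3, 3, 3, 3, 3, 3, 3, 3, 3, 3, 3, 3, 3, 3, 3, 1].
sign(π) = (−1)^{n − #cycles} = (−1)^{61−21} = (−1)^40 = +1.

+1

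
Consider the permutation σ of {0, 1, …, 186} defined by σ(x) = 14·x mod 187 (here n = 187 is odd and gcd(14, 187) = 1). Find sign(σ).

-1

Trace 42: π^k(42) = [42, 27, 4, 56, 36, 130, 137] for k=0..6.
Decompose π into cycles: lengths [80, 80, 16, 5, 5, 1] (6 cycles, including the fixed point 0).
With 6 cycles on 187 points, sign = (−1)^{187−6} = -1.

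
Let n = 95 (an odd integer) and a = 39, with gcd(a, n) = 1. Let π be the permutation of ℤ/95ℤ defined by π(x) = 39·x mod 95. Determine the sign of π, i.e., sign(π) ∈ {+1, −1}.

Trace 39: π^k(39) = [39, 1] for k=0..1.
π_39 has 57 disjoint cycles with lengths [2, 2, 2, 2, 2, 2, 2, 2, 2, 2, 2, 2, 2, 2, 2, 2, 2, 2, 2, 2, 2, 2, 2, 2, 2, 2, 2, 2, 2, 2, 2, 2, 2, 2, 2, 2, 2, 2, 1, 1, 1, 1, 1, 1, 1, 1, 1, 1, 1, 1, 1, 1, 1, 1, 1, 1, 1] on {0,…,94}.
n − c = 95 − 57 = 38; sign = (−1)^38 = +1.

+1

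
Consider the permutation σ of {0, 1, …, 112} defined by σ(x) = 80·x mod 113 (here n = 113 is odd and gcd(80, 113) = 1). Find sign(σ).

-1

Trace 7: π^k(7) = [7, 108, 52, 92, 15, 70, 63] for k=0..6.
π_80 has 2 disjoint cycles with lengths [112, 1] on {0,…,112}.
n − c = 113 − 2 = 111; sign = (−1)^111 = -1.
Zolotarev: (80|113) = -1, matching the cycle-count sign.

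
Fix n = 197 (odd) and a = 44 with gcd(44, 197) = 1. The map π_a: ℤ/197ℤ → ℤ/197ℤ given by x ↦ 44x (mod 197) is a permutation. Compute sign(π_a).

Orbit of 33 under x↦44x: [33, 73, 60, 79, 127, 72, 16]… (length divides ord_197(44)).
Cycle lengths of π_44 on ℤ/197ℤ: [196, 1]; 2 cycles in total.
n − c = 197 − 2 = 195; sign = (−1)^195 = -1.

-1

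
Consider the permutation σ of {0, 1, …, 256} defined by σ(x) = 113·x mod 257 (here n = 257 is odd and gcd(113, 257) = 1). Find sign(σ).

+1

Orbit of 113 under x↦113x: [113, 176, 99, 136, 205, 35, 100]… (length divides ord_257(113)).
3 cycles of lengths [128, 128, 1].
sign(π) = (−1)^{n − #cycles} = (−1)^{257−3} = (−1)^254 = +1.
(113|257)_J = +1 (Zolotarev's lemma cross-check).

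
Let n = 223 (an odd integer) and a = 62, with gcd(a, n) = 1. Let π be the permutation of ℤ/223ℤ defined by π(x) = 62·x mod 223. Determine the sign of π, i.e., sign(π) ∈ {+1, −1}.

Orbit of 136 under x↦62x: [136, 181, 72, 4, 25, 212, 210]… (length divides ord_223(62)).
3 cycles of lengths [111, 111, 1].
223 − 3 = 220 transpositions; sign(π) = (−1)^220 = +1.

+1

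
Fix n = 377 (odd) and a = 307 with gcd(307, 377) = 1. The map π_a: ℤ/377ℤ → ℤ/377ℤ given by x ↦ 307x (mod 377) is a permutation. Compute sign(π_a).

Trace 70: π^k(70) = [70, 1, 307, 376] for k=0..3.
Decompose π into cycles: lengths [4, 4, 4, 4, 4, 4, 4, 4, 4, 4, 4, 4, 4, 4, 4, 4, 4, 4, 4, 4, 4, 4, 4, 4, 4, 4, 4, 4, 4, 4, 4, 4, 4, 4, 4, 4, 4, 4, 4, 4, 4, 4, 4, 4, 4, 4, 4, 4, 4, 4, 4, 4, 4, 4, 4, 4, 4, 4, 4, 4, 4, 4, 4, 4, 4, 4, 4, 4, 4, 4, 4, 4, 4, 4, 4, 4, 4, 4, 4, 4, 4, 4, 4, 4, 4, 4, 4, 4, 4, 4, 4, 4, 4, 4, 1] (95 cycles, including the fixed point 0).
sign(π) = (−1)^{n − #cycles} = (−1)^{377−95} = (−1)^282 = +1.

+1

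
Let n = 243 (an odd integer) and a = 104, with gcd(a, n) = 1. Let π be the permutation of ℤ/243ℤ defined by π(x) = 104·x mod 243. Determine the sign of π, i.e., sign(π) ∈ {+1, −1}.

Start at x=76: 76 → 128 → 190 → 77 → 232 → 71 → 94 → … (one orbit).
The orbit structure of x ↦ 104x mod 243: 6 orbits of sizes [162, 54, 18, 6, 2, 1].
sign(π) = (−1)^{n − #cycles} = (−1)^{243−6} = (−1)^237 = -1.
Via Zolotarev, sign(π_{104}) = (104|243) = -1.

-1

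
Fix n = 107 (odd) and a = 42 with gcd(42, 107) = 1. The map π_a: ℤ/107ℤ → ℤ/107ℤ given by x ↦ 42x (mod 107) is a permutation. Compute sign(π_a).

+1

Orbit of 9 under x↦42x: [9, 57, 40, 75, 47, 48, 90]… (length divides ord_107(42)).
3 cycles of lengths [53, 53, 1].
sign(π) = (−1)^{n − #cycles} = (−1)^{107−3} = (−1)^104 = +1.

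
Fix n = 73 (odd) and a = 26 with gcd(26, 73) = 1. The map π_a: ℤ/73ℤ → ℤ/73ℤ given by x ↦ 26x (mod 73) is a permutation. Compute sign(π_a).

-1

Start at x=8: 8 → 62 → 6 → 10 → 41 → 44 → 49 → … (one orbit).
Cycle lengths of π_26 on ℤ/73ℤ: [72, 1]; 2 cycles in total.
2 cycles on 73: each ℓ→(−1)^(ℓ−1), product (−1)^71 = -1.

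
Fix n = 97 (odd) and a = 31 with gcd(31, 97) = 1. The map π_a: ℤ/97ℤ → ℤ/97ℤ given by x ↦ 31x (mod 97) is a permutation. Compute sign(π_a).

+1

Trace 70: π^k(70) = [70, 36, 49, 64, 44, 6, 89] for k=0..6.
The orbit structure of x ↦ 31x mod 97: 3 orbits of sizes [48, 48, 1].
With 3 cycles on 97 points, sign = (−1)^{97−3} = +1.
Check: (31/97) = +1 by Zolotarev.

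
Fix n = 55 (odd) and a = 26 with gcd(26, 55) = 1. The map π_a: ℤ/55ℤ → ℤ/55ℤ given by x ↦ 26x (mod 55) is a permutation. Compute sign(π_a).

+1

Orbit of 1 under x↦26x: [1, 26, 16, 31, 36]… (length divides ord_55(26)).
Cycle type of π: 5×10 + 1×5; total 15 cycles.
With 15 cycles on 55 points, sign = (−1)^{55−15} = +1.
The Jacobi symbol (26|55) = +1 (Zolotarev) agrees.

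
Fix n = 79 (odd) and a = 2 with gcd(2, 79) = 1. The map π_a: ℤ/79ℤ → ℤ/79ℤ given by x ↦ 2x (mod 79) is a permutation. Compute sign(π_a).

+1

Orbit of 64 under x↦2x: [64, 49, 19, 38, 76, 73, 67]… (length divides ord_79(2)).
Cycle lengths of π_2 on ℤ/79ℤ: [39, 39, 1]; 3 cycles in total.
sign(π) = (−1)^{n − #cycles} = (−1)^{79−3} = (−1)^76 = +1.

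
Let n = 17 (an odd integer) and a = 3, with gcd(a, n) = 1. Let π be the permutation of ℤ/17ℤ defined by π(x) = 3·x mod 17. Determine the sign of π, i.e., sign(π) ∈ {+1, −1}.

Start at x=14: 14 → 8 → 7 → 4 → 12 → 2 → 6 → … (one orbit).
Decompose π into cycles: lengths [16, 1] (2 cycles, including the fixed point 0).
With 2 cycles on 17 points, sign = (−1)^{17−2} = -1.

-1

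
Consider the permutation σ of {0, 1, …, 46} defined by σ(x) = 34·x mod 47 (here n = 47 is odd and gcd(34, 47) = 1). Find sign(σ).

Orbit of 4 under x↦34x: [4, 42, 18, 1, 34, 28, 12]… (length divides ord_47(34)).
Decompose π into cycles: lengths [23, 23, 1] (3 cycles, including the fixed point 0).
n − c = 47 − 3 = 44; sign = (−1)^44 = +1.
Zolotarev: (34|47) = +1, matching the cycle-count sign.

+1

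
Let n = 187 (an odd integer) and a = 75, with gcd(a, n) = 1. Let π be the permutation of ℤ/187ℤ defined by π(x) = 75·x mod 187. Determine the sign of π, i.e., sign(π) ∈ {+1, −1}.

-1

Trace 80: π^k(80) = [80, 16, 78, 53, 48, 47, 159] for k=0..6.
The orbit structure of x ↦ 75x mod 187: 6 orbits of sizes [80, 80, 16, 5, 5, 1].
With 6 cycles on 187 points, sign = (−1)^{187−6} = -1.
The Jacobi symbol (75|187) = -1 (Zolotarev) agrees.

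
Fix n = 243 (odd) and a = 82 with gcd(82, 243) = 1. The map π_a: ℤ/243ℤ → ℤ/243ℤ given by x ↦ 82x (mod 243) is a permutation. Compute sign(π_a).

Orbit of 82 under x↦82x: [82, 163, 1]… (length divides ord_243(82)).
Cycle type of π: 3×54 + 1×81; total 135 cycles.
Σ(ℓ_i−1) = 243−135 = 108; sign = (−1)^108 = +1.

+1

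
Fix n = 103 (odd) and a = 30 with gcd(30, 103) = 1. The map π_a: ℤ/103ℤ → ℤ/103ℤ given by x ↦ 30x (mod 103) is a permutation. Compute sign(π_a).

Orbit of 64 under x↦30x: [64, 66, 23, 72, 100, 13, 81]… (length divides ord_103(30)).
π_30 has 7 disjoint cycles with lengths [17, 17, 17, 17, 17, 17, 1] on {0,…,102}.
n − c = 103 − 7 = 96; sign = (−1)^96 = +1.
The Jacobi symbol (30|103) = +1 (Zolotarev) agrees.

+1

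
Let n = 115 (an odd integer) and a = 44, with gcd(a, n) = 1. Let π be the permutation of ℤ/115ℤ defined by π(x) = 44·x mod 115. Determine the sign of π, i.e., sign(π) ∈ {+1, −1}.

-1

Start at x=14: 14 → 41 → 79 → 26 → 109 → 81 → 114 → … (one orbit).
Decompose π into cycles: lengths [22, 22, 22, 22, 22, 2, 2, 1] (8 cycles, including the fixed point 0).
8 cycles on 115: each ℓ→(−1)^(ℓ−1), product (−1)^107 = -1.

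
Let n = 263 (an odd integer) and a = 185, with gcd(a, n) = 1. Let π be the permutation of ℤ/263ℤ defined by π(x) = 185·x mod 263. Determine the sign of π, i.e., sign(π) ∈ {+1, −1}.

Orbit of 76 under x↦185x: [76, 121, 30, 27, 261, 156, 193]… (length divides ord_263(185)).
π_185 has 2 disjoint cycles with lengths [262, 1] on {0,…,262}.
2 cycles on 263: each ℓ→(−1)^(ℓ−1), product (−1)^261 = -1.
The Jacobi symbol (185|263) = -1 (Zolotarev) agrees.

-1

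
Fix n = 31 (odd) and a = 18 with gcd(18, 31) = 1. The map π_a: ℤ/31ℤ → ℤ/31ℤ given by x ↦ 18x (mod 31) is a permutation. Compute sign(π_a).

+1

Trace 14: π^k(14) = [14, 4, 10, 25, 16, 9, 7] for k=0..6.
π_18 has 3 disjoint cycles with lengths [15, 15, 1] on {0,…,30}.
With 3 cycles on 31 points, sign = (−1)^{31−3} = +1.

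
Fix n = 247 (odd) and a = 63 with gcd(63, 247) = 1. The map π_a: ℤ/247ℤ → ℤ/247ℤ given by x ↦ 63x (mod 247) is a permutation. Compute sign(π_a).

-1

Orbit of 64 under x↦63x: [64, 80, 100, 125, 218, 149, 1]… (length divides ord_247(63)).
π_63 has 10 disjoint cycles with lengths [36, 36, 36, 36, 36, 36, 12, 9, 9, 1] on {0,…,246}.
10 cycles on 247: each ℓ→(−1)^(ℓ−1), product (−1)^237 = -1.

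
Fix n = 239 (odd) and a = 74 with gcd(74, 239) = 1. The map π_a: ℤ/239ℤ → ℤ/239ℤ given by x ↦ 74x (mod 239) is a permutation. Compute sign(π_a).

-1

Start at x=51: 51 → 189 → 124 → 94 → 25 → 177 → 192 → … (one orbit).
The orbit structure of x ↦ 74x mod 239: 2 orbits of sizes [238, 1].
Σ(ℓ_i−1) = 239−2 = 237; sign = (−1)^237 = -1.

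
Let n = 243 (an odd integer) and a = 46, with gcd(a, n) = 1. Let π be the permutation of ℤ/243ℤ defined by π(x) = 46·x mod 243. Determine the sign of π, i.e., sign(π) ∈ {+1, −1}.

Start at x=37: 37 → 1 → 46 → 172 → 136 → 181 → 64 → … (one orbit).
The orbit structure of x ↦ 46x mod 243: 27 orbits of sizes [27, 27, 27, 27, 27, 27, 9, 9, 9, 9, 9, 9, 3, 3, 3, 3, 3, 3, 1, 1, 1, 1, 1, 1, 1, 1, 1].
Σ(ℓ_i−1) = 243−27 = 216; sign = (−1)^216 = +1.

+1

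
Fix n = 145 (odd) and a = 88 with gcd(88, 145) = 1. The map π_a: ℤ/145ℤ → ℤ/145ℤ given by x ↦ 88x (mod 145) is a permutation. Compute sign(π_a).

Orbit of 1 under x↦88x: [1, 88, 59, 117]… (length divides ord_145(88)).
The orbit structure of x ↦ 88x mod 145: 58 orbits of sizes [4, 4, 4, 4, 4, 4, 4, 4, 4, 4, 4, 4, 4, 4, 4, 4, 4, 4, 4, 4, 4, 4, 4, 4, 4, 4, 4, 4, 4, 1, 1, 1, 1, 1, 1, 1, 1, 1, 1, 1, 1, 1, 1, 1, 1, 1, 1, 1, 1, 1, 1, 1, 1, 1, 1, 1, 1, 1].
145 − 58 = 87 transpositions; sign(π) = (−1)^87 = -1.

-1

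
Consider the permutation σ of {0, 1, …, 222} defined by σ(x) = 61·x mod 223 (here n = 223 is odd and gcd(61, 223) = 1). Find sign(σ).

Trace 152: π^k(152) = [152, 129, 64, 113, 203, 118, 62] for k=0..6.
Decompose π into cycles: lengths [222, 1] (2 cycles, including the fixed point 0).
Σ(ℓ_i−1) = 223−2 = 221; sign = (−1)^221 = -1.
Check: (61/223) = -1 by Zolotarev.

-1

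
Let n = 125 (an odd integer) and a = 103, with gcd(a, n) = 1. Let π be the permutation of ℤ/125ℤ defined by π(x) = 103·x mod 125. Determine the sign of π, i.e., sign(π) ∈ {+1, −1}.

-1

Start at x=1: 1 → 103 → 109 → 102 → 6 → 118 → 29 → … (one orbit).
Cycle lengths of π_103 on ℤ/125ℤ: [100, 20, 4, 1]; 4 cycles in total.
n − c = 125 − 4 = 121; sign = (−1)^121 = -1.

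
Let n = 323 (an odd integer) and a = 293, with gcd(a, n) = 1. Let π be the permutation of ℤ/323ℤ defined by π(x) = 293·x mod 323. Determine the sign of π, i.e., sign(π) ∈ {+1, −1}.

-1

Trace 132: π^k(132) = [132, 239, 259, 305, 217, 273, 208] for k=0..6.
32 cycles of lengths [12, 12, 12, 12, 12, 12, 12, 12, 12, 12, 12, 12, 12, 12, 12, 12, 12, 12, 12, 12, 12, 12, 12, 12, 6, 6, 6, 4, 4, 4, 4, 1].
n − c = 323 − 32 = 291; sign = (−1)^291 = -1.
The Jacobi symbol (293|323) = -1 (Zolotarev) agrees.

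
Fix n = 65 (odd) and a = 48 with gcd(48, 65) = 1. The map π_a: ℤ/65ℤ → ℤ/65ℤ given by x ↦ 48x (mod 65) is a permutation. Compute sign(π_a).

-1

Start at x=61: 61 → 3 → 14 → 22 → 16 → 53 → 9 → … (one orbit).
π_48 has 10 disjoint cycles with lengths [12, 12, 12, 12, 4, 3, 3, 3, 3, 1] on {0,…,64}.
n − c = 65 − 10 = 55; sign = (−1)^55 = -1.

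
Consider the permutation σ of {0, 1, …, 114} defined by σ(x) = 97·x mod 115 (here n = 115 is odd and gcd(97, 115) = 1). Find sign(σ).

+1

Start at x=112: 112 → 54 → 63 → 16 → 57 → 9 → 68 → … (one orbit).
π_97 has 5 disjoint cycles with lengths [44, 44, 22, 4, 1] on {0,…,114}.
115 − 5 = 110 transpositions; sign(π) = (−1)^110 = +1.
Check: (97/115) = +1 by Zolotarev.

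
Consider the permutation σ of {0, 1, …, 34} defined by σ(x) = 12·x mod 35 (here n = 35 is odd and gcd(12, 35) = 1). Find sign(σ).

+1

Start at x=29: 29 → 33 → 11 → 27 → 9 → 3 → 1 → … (one orbit).
Cycle type of π: 12×2 + 6 + 4 + 1; total 5 cycles.
n − c = 35 − 5 = 30; sign = (−1)^30 = +1.
Zolotarev: (12|35) = +1, matching the cycle-count sign.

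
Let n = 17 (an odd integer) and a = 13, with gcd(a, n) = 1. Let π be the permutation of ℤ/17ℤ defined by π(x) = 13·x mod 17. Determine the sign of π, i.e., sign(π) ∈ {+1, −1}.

+1

Orbit of 4 under x↦13x: [4, 1, 13, 16]… (length divides ord_17(13)).
Decompose π into cycles: lengths [4, 4, 4, 4, 1] (5 cycles, including the fixed point 0).
Σ(ℓ_i−1) = 17−5 = 12; sign = (−1)^12 = +1.
(13|17)_J = +1 (Zolotarev's lemma cross-check).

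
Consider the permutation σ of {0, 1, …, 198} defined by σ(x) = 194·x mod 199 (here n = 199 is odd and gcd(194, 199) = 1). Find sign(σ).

Orbit of 82 under x↦194x: [82, 187, 60, 98, 107, 62, 88]… (length divides ord_199(194)).
π_194 has 4 disjoint cycles with lengths [66, 66, 66, 1] on {0,…,198}.
n − c = 199 − 4 = 195; sign = (−1)^195 = -1.
The Jacobi symbol (194|199) = -1 (Zolotarev) agrees.

-1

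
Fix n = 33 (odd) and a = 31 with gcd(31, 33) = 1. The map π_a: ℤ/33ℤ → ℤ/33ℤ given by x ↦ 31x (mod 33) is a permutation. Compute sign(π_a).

Trace 16: π^k(16) = [16, 1, 31, 4, 25] for k=0..4.
Cycle lengths of π_31 on ℤ/33ℤ: [5, 5, 5, 5, 5, 5, 1, 1, 1]; 9 cycles in total.
33 − 9 = 24 transpositions; sign(π) = (−1)^24 = +1.

+1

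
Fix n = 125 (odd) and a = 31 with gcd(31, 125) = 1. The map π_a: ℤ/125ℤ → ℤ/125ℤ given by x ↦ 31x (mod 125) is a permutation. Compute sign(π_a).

+1

Trace 31: π^k(31) = [31, 86, 41, 21, 26, 56, 111] for k=0..6.
Decompose π into cycles: lengths [25, 25, 25, 25, 5, 5, 5, 5, 1, 1, 1, 1, 1] (13 cycles, including the fixed point 0).
13 cycles on 125: each ℓ→(−1)^(ℓ−1), product (−1)^112 = +1.
(31|125)_J = +1 (Zolotarev's lemma cross-check).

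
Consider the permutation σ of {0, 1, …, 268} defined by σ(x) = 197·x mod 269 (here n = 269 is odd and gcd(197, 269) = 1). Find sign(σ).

-1

Start at x=214: 214 → 194 → 20 → 174 → 115 → 59 → 56 → … (one orbit).
Cycle type of π: 268 + 1; total 2 cycles.
With 2 cycles on 269 points, sign = (−1)^{269−2} = -1.
Via Zolotarev, sign(π_{197}) = (197|269) = -1.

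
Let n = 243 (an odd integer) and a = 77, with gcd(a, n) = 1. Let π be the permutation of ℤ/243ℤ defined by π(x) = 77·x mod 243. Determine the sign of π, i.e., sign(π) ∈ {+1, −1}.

Orbit of 130 under x↦77x: [130, 47, 217, 185, 151, 206, 67]… (length divides ord_243(77)).
Cycle type of π: 162 + 54 + 18 + 6 + 2 + 1; total 6 cycles.
Σ(ℓ_i−1) = 243−6 = 237; sign = (−1)^237 = -1.

-1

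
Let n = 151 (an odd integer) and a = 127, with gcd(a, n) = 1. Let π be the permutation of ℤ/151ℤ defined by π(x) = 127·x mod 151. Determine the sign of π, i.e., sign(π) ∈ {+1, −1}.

+1

Trace 123: π^k(123) = [123, 68, 29, 59, 94, 9, 86] for k=0..6.
7 cycles of lengths [25, 25, 25, 25, 25, 25, 1].
sign(π) = (−1)^{n − #cycles} = (−1)^{151−7} = (−1)^144 = +1.
(127|151)_J = +1 (Zolotarev's lemma cross-check).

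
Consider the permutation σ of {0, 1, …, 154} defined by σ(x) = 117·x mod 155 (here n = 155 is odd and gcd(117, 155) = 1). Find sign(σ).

+1

Start at x=57: 57 → 4 → 3 → 41 → 147 → 149 → 73 → … (one orbit).
The orbit structure of x ↦ 117x mod 155: 5 orbits of sizes [60, 60, 30, 4, 1].
Σ(ℓ_i−1) = 155−5 = 150; sign = (−1)^150 = +1.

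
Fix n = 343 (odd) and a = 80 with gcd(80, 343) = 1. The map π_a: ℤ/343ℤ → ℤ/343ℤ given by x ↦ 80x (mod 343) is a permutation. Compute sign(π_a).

-1

Trace 148: π^k(148) = [148, 178, 177, 97, 214, 313, 1] for k=0..6.
Cycle lengths of π_80 on ℤ/343ℤ: [42, 42, 42, 42, 42, 42, 42, 6, 6, 6, 6, 6, 6, 6, 6, 1]; 16 cycles in total.
n − c = 343 − 16 = 327; sign = (−1)^327 = -1.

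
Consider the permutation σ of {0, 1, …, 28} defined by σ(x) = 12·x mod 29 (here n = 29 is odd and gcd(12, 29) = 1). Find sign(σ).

-1

Trace 17: π^k(17) = [17, 1, 12, 28] for k=0..3.
π_12 has 8 disjoint cycles with lengths [4, 4, 4, 4, 4, 4, 4, 1] on {0,…,28}.
Σ(ℓ_i−1) = 29−8 = 21; sign = (−1)^21 = -1.
Zolotarev: (12|29) = -1, matching the cycle-count sign.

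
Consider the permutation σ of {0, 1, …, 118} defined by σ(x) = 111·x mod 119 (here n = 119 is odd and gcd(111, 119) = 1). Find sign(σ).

Start at x=83: 83 → 50 → 76 → 106 → 104 → 1 → 111 → … (one orbit).
Cycle lengths of π_111 on ℤ/119ℤ: [8, 8, 8, 8, 8, 8, 8, 8, 8, 8, 8, 8, 8, 8, 2, 2, 2, 1]; 18 cycles in total.
With 18 cycles on 119 points, sign = (−1)^{119−18} = -1.
(111|119)_J = -1 (Zolotarev's lemma cross-check).

-1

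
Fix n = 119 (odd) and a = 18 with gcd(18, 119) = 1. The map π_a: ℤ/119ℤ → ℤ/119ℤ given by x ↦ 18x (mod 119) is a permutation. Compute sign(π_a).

Orbit of 1 under x↦18x: [1, 18, 86]… (length divides ord_119(18)).
51 cycles of lengths [3, 3, 3, 3, 3, 3, 3, 3, 3, 3, 3, 3, 3, 3, 3, 3, 3, 3, 3, 3, 3, 3, 3, 3, 3, 3, 3, 3, 3, 3, 3, 3, 3, 3, 1, 1, 1, 1, 1, 1, 1, 1, 1, 1, 1, 1, 1, 1, 1, 1, 1].
With 51 cycles on 119 points, sign = (−1)^{119−51} = +1.
Zolotarev: (18|119) = +1, matching the cycle-count sign.

+1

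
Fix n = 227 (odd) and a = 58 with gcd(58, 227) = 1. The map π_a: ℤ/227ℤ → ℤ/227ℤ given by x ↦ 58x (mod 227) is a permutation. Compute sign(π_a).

-1

Start at x=217: 217 → 101 → 183 → 172 → 215 → 212 → 38 → … (one orbit).
Cycle lengths of π_58 on ℤ/227ℤ: [226, 1]; 2 cycles in total.
sign(π) = (−1)^{n − #cycles} = (−1)^{227−2} = (−1)^225 = -1.
Zolotarev: (58|227) = -1, matching the cycle-count sign.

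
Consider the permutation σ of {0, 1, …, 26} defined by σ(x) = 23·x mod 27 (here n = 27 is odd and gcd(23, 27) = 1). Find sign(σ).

Start at x=4: 4 → 11 → 10 → 14 → 25 → 8 → 22 → … (one orbit).
Cycle type of π: 18 + 6 + 2 + 1; total 4 cycles.
With 4 cycles on 27 points, sign = (−1)^{27−4} = -1.
Zolotarev: (23|27) = -1, matching the cycle-count sign.

-1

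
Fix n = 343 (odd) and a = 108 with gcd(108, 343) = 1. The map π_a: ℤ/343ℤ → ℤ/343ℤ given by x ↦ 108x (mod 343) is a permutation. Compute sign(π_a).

Start at x=95: 95 → 313 → 190 → 283 → 37 → 223 → 74 → … (one orbit).
π_108 has 4 disjoint cycles with lengths [294, 42, 6, 1] on {0,…,342}.
n − c = 343 − 4 = 339; sign = (−1)^339 = -1.
Zolotarev: (108|343) = -1, matching the cycle-count sign.

-1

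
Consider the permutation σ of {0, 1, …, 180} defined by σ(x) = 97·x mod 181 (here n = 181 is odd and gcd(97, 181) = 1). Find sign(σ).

Orbit of 111 under x↦97x: [111, 88, 29, 98, 94, 68, 80]… (length divides ord_181(97)).
Cycle lengths of π_97 on ℤ/181ℤ: [180, 1]; 2 cycles in total.
181 − 2 = 179 transpositions; sign(π) = (−1)^179 = -1.
The Jacobi symbol (97|181) = -1 (Zolotarev) agrees.

-1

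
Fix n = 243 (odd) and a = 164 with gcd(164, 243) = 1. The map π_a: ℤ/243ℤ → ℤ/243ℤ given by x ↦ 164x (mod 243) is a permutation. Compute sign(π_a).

Trace 187: π^k(187) = [187, 50, 181, 38, 157, 233, 61] for k=0..6.
Decompose π into cycles: lengths [162, 54, 18, 6, 2, 1] (6 cycles, including the fixed point 0).
6 cycles on 243: each ℓ→(−1)^(ℓ−1), product (−1)^237 = -1.
Zolotarev: (164|243) = -1, matching the cycle-count sign.

-1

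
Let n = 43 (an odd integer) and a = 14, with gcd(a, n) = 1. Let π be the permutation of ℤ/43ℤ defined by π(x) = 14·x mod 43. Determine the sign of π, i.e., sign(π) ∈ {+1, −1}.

+1

Orbit of 15 under x↦14x: [15, 38, 16, 9, 40, 1, 14]… (length divides ord_43(14)).
π_14 has 3 disjoint cycles with lengths [21, 21, 1] on {0,…,42}.
43 − 3 = 40 transpositions; sign(π) = (−1)^40 = +1.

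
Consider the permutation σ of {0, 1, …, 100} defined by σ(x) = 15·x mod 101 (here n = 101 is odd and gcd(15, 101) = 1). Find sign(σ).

Start at x=70: 70 → 40 → 95 → 11 → 64 → 51 → 58 → … (one orbit).
Decompose π into cycles: lengths [100, 1] (2 cycles, including the fixed point 0).
sign(π) = (−1)^{n − #cycles} = (−1)^{101−2} = (−1)^99 = -1.

-1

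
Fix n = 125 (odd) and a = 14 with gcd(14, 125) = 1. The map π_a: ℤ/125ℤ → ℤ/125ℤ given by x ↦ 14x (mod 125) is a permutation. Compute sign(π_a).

+1

Start at x=86: 86 → 79 → 106 → 109 → 26 → 114 → 96 → … (one orbit).
Decompose π into cycles: lengths [50, 50, 10, 10, 2, 2, 1] (7 cycles, including the fixed point 0).
7 cycles on 125: each ℓ→(−1)^(ℓ−1), product (−1)^118 = +1.
The Jacobi symbol (14|125) = +1 (Zolotarev) agrees.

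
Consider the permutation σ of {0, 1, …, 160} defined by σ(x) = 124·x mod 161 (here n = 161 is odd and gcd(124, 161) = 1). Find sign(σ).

Orbit of 85 under x↦124x: [85, 75, 123, 118, 142, 59, 71]… (length divides ord_161(124)).
Decompose π into cycles: lengths [66, 66, 11, 11, 6, 1] (6 cycles, including the fixed point 0).
161 − 6 = 155 transpositions; sign(π) = (−1)^155 = -1.

-1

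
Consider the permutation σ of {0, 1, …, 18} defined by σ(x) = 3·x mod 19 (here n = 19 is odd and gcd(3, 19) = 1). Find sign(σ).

Trace 13: π^k(13) = [13, 1, 3, 9, 8, 5, 15] for k=0..6.
Decompose π into cycles: lengths [18, 1] (2 cycles, including the fixed point 0).
Σ(ℓ_i−1) = 19−2 = 17; sign = (−1)^17 = -1.

-1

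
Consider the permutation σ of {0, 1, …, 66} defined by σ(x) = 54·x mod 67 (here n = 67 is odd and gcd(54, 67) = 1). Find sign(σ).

+1

Start at x=59: 59 → 37 → 55 → 22 → 49 → 33 → 40 → … (one orbit).
Decompose π into cycles: lengths [33, 33, 1] (3 cycles, including the fixed point 0).
With 3 cycles on 67 points, sign = (−1)^{67−3} = +1.
The Jacobi symbol (54|67) = +1 (Zolotarev) agrees.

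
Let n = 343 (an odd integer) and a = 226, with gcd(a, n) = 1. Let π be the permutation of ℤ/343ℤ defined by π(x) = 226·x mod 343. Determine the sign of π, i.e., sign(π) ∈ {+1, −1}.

+1

Start at x=1: 1 → 226 → 312 → 197 → 275 → 67 → 50 → … (one orbit).
Cycle type of π: 21×14 + 3×16 + 1; total 31 cycles.
31 cycles on 343: each ℓ→(−1)^(ℓ−1), product (−1)^312 = +1.
Check: (226/343) = +1 by Zolotarev.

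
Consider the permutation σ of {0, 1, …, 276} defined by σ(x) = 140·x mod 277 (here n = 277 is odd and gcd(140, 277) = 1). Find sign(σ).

-1

Start at x=140: 140 → 210 → 38 → 57 → 224 → 59 → 227 → … (one orbit).
The orbit structure of x ↦ 140x mod 277: 2 orbits of sizes [276, 1].
sign(π) = (−1)^{n − #cycles} = (−1)^{277−2} = (−1)^275 = -1.
Via Zolotarev, sign(π_{140}) = (140|277) = -1.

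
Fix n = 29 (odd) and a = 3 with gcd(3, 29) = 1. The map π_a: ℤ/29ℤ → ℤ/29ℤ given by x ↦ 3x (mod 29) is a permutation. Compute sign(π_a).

-1

Trace 1: π^k(1) = [1, 3, 9, 27, 23, 11, 4] for k=0..6.
Decompose π into cycles: lengths [28, 1] (2 cycles, including the fixed point 0).
sign(π) = (−1)^{n − #cycles} = (−1)^{29−2} = (−1)^27 = -1.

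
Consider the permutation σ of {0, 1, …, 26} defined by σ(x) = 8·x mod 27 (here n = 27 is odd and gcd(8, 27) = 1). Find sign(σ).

Start at x=8: 8 → 10 → 26 → 19 → 17 → 1 → 8 (one orbit).
The orbit structure of x ↦ 8x mod 27: 8 orbits of sizes [6, 6, 6, 2, 2, 2, 2, 1].
sign(π) = (−1)^{n − #cycles} = (−1)^{27−8} = (−1)^19 = -1.

-1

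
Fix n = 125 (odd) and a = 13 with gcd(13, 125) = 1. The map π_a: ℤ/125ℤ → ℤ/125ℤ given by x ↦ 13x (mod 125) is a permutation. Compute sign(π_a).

Orbit of 94 under x↦13x: [94, 97, 11, 18, 109, 42, 46]… (length divides ord_125(13)).
Decompose π into cycles: lengths [100, 20, 4, 1] (4 cycles, including the fixed point 0).
n − c = 125 − 4 = 121; sign = (−1)^121 = -1.
Via Zolotarev, sign(π_{13}) = (13|125) = -1.

-1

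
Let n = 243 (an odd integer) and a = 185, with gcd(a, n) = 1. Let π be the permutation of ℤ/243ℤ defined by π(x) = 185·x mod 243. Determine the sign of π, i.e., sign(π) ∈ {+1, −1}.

Trace 235: π^k(235) = [235, 221, 61, 107, 112, 65, 118] for k=0..6.
The orbit structure of x ↦ 185x mod 243: 6 orbits of sizes [162, 54, 18, 6, 2, 1].
Σ(ℓ_i−1) = 243−6 = 237; sign = (−1)^237 = -1.
Zolotarev: (185|243) = -1, matching the cycle-count sign.

-1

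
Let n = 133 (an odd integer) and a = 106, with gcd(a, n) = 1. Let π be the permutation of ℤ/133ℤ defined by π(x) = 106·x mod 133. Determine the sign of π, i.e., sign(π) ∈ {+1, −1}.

Orbit of 106 under x↦106x: [106, 64, 1]… (length divides ord_133(106)).
Cycle type of π: 3×42 + 1×7; total 49 cycles.
sign(π) = (−1)^{n − #cycles} = (−1)^{133−49} = (−1)^84 = +1.

+1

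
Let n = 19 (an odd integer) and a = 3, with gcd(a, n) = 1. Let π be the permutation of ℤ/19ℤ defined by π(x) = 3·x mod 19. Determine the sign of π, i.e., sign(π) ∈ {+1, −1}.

Trace 9: π^k(9) = [9, 8, 5, 15, 7, 2, 6] for k=0..6.
2 cycles of lengths [18, 1].
2 cycles on 19: each ℓ→(−1)^(ℓ−1), product (−1)^17 = -1.
(3|19)_J = -1 (Zolotarev's lemma cross-check).

-1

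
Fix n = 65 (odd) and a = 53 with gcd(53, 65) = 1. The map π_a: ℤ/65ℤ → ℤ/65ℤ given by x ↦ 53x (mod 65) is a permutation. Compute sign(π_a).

Start at x=27: 27 → 1 → 53 → 14 → 27 (one orbit).
Cycle lengths of π_53 on ℤ/65ℤ: [4, 4, 4, 4, 4, 4, 4, 4, 4, 4, 4, 4, 4, 1, 1, 1, 1, 1, 1, 1, 1, 1, 1, 1, 1, 1]; 26 cycles in total.
With 26 cycles on 65 points, sign = (−1)^{65−26} = -1.
(53|65)_J = -1 (Zolotarev's lemma cross-check).

-1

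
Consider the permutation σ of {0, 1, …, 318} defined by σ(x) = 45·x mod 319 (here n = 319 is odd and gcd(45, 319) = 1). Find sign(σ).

+1

Start at x=1: 1 → 45 → 111 → 210 → 199 → 23 → 78 → 1 (one orbit).
Cycle lengths of π_45 on ℤ/319ℤ: [7, 7, 7, 7, 7, 7, 7, 7, 7, 7, 7, 7, 7, 7, 7, 7, 7, 7, 7, 7, 7, 7, 7, 7, 7, 7, 7, 7, 7, 7, 7, 7, 7, 7, 7, 7, 7, 7, 7, 7, 7, 7, 7, 7, 1, 1, 1, 1, 1, 1, 1, 1, 1, 1, 1]; 55 cycles in total.
With 55 cycles on 319 points, sign = (−1)^{319−55} = +1.
The Jacobi symbol (45|319) = +1 (Zolotarev) agrees.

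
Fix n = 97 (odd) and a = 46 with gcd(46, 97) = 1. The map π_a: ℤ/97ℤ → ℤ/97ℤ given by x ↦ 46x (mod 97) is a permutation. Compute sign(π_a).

Trace 19: π^k(19) = [19, 1, 46, 79, 45, 33, 63] for k=0..6.
π_46 has 4 disjoint cycles with lengths [32, 32, 32, 1] on {0,…,96}.
4 cycles on 97: each ℓ→(−1)^(ℓ−1), product (−1)^93 = -1.

-1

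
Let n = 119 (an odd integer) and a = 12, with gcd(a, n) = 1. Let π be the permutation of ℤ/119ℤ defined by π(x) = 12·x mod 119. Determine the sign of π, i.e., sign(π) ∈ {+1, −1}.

+1

Orbit of 1 under x↦12x: [1, 12, 25, 62, 30, 3, 36]… (length divides ord_119(12)).
5 cycles of lengths [48, 48, 16, 6, 1].
119 − 5 = 114 transpositions; sign(π) = (−1)^114 = +1.
The Jacobi symbol (12|119) = +1 (Zolotarev) agrees.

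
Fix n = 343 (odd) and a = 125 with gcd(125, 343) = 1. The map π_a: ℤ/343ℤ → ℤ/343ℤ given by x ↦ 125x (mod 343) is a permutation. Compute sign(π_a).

Trace 41: π^k(41) = [41, 323, 244, 316, 55, 15, 160] for k=0..6.
Cycle lengths of π_125 on ℤ/343ℤ: [98, 98, 98, 14, 14, 14, 2, 2, 2, 1]; 10 cycles in total.
343 − 10 = 333 transpositions; sign(π) = (−1)^333 = -1.
(125|343)_J = -1 (Zolotarev's lemma cross-check).

-1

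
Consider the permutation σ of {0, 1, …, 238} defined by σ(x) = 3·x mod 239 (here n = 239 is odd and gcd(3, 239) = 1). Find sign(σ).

Trace 202: π^k(202) = [202, 128, 145, 196, 110, 91, 34] for k=0..6.
3 cycles of lengths [119, 119, 1].
3 cycles on 239: each ℓ→(−1)^(ℓ−1), product (−1)^236 = +1.
The Jacobi symbol (3|239) = +1 (Zolotarev) agrees.

+1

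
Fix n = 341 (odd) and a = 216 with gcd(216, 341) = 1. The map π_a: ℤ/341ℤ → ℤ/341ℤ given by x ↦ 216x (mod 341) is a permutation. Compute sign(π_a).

Orbit of 61 under x↦216x: [61, 218, 30, 1, 216, 280, 123]… (length divides ord_341(216)).
Cycle lengths of π_216 on ℤ/341ℤ: [10, 10, 10, 10, 10, 10, 10, 10, 10, 10, 10, 10, 10, 10, 10, 10, 10, 10, 10, 10, 10, 10, 10, 10, 10, 10, 10, 10, 10, 10, 10, 2, 2, 2, 2, 2, 2, 2, 2, 2, 2, 2, 2, 2, 2, 2, 1]; 47 cycles in total.
47 cycles on 341: each ℓ→(−1)^(ℓ−1), product (−1)^294 = +1.
Check: (216/341) = +1 by Zolotarev.

+1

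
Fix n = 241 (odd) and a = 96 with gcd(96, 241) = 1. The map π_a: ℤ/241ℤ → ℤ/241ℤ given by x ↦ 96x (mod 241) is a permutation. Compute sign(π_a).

Orbit of 58 under x↦96x: [58, 25, 231, 4, 143, 232, 100]… (length divides ord_241(96)).
5 cycles of lengths [60, 60, 60, 60, 1].
241 − 5 = 236 transpositions; sign(π) = (−1)^236 = +1.

+1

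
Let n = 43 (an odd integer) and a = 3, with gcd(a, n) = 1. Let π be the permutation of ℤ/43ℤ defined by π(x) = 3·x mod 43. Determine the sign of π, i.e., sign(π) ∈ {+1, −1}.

-1

Orbit of 10 under x↦3x: [10, 30, 4, 12, 36, 22, 23]… (length divides ord_43(3)).
Cycle lengths of π_3 on ℤ/43ℤ: [42, 1]; 2 cycles in total.
With 2 cycles on 43 points, sign = (−1)^{43−2} = -1.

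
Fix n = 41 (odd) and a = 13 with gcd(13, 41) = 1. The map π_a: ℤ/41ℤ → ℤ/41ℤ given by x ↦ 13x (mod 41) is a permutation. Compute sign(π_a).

Trace 7: π^k(7) = [7, 9, 35, 4, 11, 20, 14] for k=0..6.
2 cycles of lengths [40, 1].
41 − 2 = 39 transpositions; sign(π) = (−1)^39 = -1.
(13|41)_J = -1 (Zolotarev's lemma cross-check).

-1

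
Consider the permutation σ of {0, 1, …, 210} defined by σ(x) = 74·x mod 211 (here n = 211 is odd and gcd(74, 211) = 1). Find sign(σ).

Start at x=55: 55 → 61 → 83 → 23 → 14 → 192 → 71 → … (one orbit).
The orbit structure of x ↦ 74x mod 211: 8 orbits of sizes [30, 30, 30, 30, 30, 30, 30, 1].
sign(π) = (−1)^{n − #cycles} = (−1)^{211−8} = (−1)^203 = -1.
Check: (74/211) = -1 by Zolotarev.

-1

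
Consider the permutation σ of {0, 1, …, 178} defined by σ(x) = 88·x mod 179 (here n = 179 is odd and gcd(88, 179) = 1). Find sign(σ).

Orbit of 106 under x↦88x: [106, 20, 149, 45, 22, 146, 139]… (length divides ord_179(88)).
The orbit structure of x ↦ 88x mod 179: 3 orbits of sizes [89, 89, 1].
3 cycles on 179: each ℓ→(−1)^(ℓ−1), product (−1)^176 = +1.

+1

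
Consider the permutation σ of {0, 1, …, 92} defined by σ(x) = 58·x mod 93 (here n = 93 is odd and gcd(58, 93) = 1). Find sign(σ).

-1

Trace 64: π^k(64) = [64, 85, 1, 58, 16, 91, 70] for k=0..6.
Decompose π into cycles: lengths [10, 10, 10, 10, 10, 10, 10, 10, 10, 1, 1, 1] (12 cycles, including the fixed point 0).
93 − 12 = 81 transpositions; sign(π) = (−1)^81 = -1.
The Jacobi symbol (58|93) = -1 (Zolotarev) agrees.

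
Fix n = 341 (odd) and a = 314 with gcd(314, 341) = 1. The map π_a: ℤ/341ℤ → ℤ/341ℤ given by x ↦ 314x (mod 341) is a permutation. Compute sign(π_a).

-1

Start at x=47: 47 → 95 → 163 → 32 → 159 → 140 → 312 → … (one orbit).
The orbit structure of x ↦ 314x mod 341: 38 orbits of sizes [10, 10, 10, 10, 10, 10, 10, 10, 10, 10, 10, 10, 10, 10, 10, 10, 10, 10, 10, 10, 10, 10, 10, 10, 10, 10, 10, 10, 10, 10, 10, 5, 5, 5, 5, 5, 5, 1].
38 cycles on 341: each ℓ→(−1)^(ℓ−1), product (−1)^303 = -1.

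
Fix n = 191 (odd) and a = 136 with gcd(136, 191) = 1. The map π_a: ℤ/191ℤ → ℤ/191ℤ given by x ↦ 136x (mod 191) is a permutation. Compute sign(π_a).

+1

Start at x=180: 180 → 32 → 150 → 154 → 125 → 1 → 136 → … (one orbit).
The orbit structure of x ↦ 136x mod 191: 11 orbits of sizes [19, 19, 19, 19, 19, 19, 19, 19, 19, 19, 1].
With 11 cycles on 191 points, sign = (−1)^{191−11} = +1.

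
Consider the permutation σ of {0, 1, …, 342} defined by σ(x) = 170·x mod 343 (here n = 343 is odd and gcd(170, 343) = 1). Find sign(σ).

+1

Start at x=85: 85 → 44 → 277 → 99 → 23 → 137 → 309 → … (one orbit).
7 cycles of lengths [147, 147, 21, 21, 3, 3, 1].
sign(π) = (−1)^{n − #cycles} = (−1)^{343−7} = (−1)^336 = +1.
Via Zolotarev, sign(π_{170}) = (170|343) = +1.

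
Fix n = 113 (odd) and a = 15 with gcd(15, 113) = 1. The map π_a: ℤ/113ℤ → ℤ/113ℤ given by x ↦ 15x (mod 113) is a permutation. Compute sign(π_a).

Orbit of 1 under x↦15x: [1, 15, 112, 98]… (length divides ord_113(15)).
Cycle lengths of π_15 on ℤ/113ℤ: [4, 4, 4, 4, 4, 4, 4, 4, 4, 4, 4, 4, 4, 4, 4, 4, 4, 4, 4, 4, 4, 4, 4, 4, 4, 4, 4, 4, 1]; 29 cycles in total.
n − c = 113 − 29 = 84; sign = (−1)^84 = +1.
Via Zolotarev, sign(π_{15}) = (15|113) = +1.

+1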